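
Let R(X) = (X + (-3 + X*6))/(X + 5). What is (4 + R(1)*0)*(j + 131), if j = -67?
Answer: 256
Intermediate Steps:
R(X) = (-3 + 7*X)/(5 + X) (R(X) = (X + (-3 + 6*X))/(5 + X) = (-3 + 7*X)/(5 + X))
(4 + R(1)*0)*(j + 131) = (4 + ((-3 + 7*1)/(5 + 1))*0)*(-67 + 131) = (4 + ((-3 + 7)/6)*0)*64 = (4 + ((1/6)*4)*0)*64 = (4 + (2/3)*0)*64 = (4 + 0)*64 = 4*64 = 256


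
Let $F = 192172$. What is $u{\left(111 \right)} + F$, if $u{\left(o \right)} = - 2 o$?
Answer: $191950$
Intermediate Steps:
$u{\left(111 \right)} + F = \left(-2\right) 111 + 192172 = -222 + 192172 = 191950$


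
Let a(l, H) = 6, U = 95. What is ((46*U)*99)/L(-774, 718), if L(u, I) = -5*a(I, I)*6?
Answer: -4807/2 ≈ -2403.5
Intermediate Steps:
L(u, I) = -180 (L(u, I) = -5*6*6 = -30*6 = -180)
((46*U)*99)/L(-774, 718) = ((46*95)*99)/(-180) = (4370*99)*(-1/180) = 432630*(-1/180) = -4807/2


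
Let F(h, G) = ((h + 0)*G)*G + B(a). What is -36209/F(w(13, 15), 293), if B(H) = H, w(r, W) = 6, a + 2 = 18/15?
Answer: -181045/2575466 ≈ -0.070296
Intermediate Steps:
a = -⅘ (a = -2 + 18/15 = -2 + 18*(1/15) = -2 + 6/5 = -⅘ ≈ -0.80000)
F(h, G) = -⅘ + h*G² (F(h, G) = ((h + 0)*G)*G - ⅘ = (h*G)*G - ⅘ = (G*h)*G - ⅘ = h*G² - ⅘ = -⅘ + h*G²)
-36209/F(w(13, 15), 293) = -36209/(-⅘ + 6*293²) = -36209/(-⅘ + 6*85849) = -36209/(-⅘ + 515094) = -36209/2575466/5 = -36209*5/2575466 = -181045/2575466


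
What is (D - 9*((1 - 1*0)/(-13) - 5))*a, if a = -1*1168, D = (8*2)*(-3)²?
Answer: -2880288/13 ≈ -2.2156e+5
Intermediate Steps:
D = 144 (D = 16*9 = 144)
a = -1168
(D - 9*((1 - 1*0)/(-13) - 5))*a = (144 - 9*((1 - 1*0)/(-13) - 5))*(-1168) = (144 - 9*((1 + 0)*(-1/13) - 5))*(-1168) = (144 - 9*(1*(-1/13) - 5))*(-1168) = (144 - 9*(-1/13 - 5))*(-1168) = (144 - 9*(-66/13))*(-1168) = (144 + 594/13)*(-1168) = (2466/13)*(-1168) = -2880288/13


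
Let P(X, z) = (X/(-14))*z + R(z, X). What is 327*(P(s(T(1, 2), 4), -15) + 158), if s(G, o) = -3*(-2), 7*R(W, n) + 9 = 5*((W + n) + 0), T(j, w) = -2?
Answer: 358719/7 ≈ 51246.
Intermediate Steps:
R(W, n) = -9/7 + 5*W/7 + 5*n/7 (R(W, n) = -9/7 + (5*((W + n) + 0))/7 = -9/7 + (5*(W + n))/7 = -9/7 + (5*W + 5*n)/7 = -9/7 + (5*W/7 + 5*n/7) = -9/7 + 5*W/7 + 5*n/7)
s(G, o) = 6
P(X, z) = -9/7 + 5*X/7 + 5*z/7 - X*z/14 (P(X, z) = (X/(-14))*z + (-9/7 + 5*z/7 + 5*X/7) = (X*(-1/14))*z + (-9/7 + 5*X/7 + 5*z/7) = (-X/14)*z + (-9/7 + 5*X/7 + 5*z/7) = -X*z/14 + (-9/7 + 5*X/7 + 5*z/7) = -9/7 + 5*X/7 + 5*z/7 - X*z/14)
327*(P(s(T(1, 2), 4), -15) + 158) = 327*((-9/7 + (5/7)*6 + (5/7)*(-15) - 1/14*6*(-15)) + 158) = 327*((-9/7 + 30/7 - 75/7 + 45/7) + 158) = 327*(-9/7 + 158) = 327*(1097/7) = 358719/7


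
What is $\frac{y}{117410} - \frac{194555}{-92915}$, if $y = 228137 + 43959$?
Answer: $\frac{4812450239}{1090915015} \approx 4.4114$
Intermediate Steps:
$y = 272096$
$\frac{y}{117410} - \frac{194555}{-92915} = \frac{272096}{117410} - \frac{194555}{-92915} = 272096 \cdot \frac{1}{117410} - - \frac{38911}{18583} = \frac{136048}{58705} + \frac{38911}{18583} = \frac{4812450239}{1090915015}$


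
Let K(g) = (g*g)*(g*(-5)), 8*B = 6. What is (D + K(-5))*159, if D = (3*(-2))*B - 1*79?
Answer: 172197/2 ≈ 86099.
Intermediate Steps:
B = ¾ (B = (⅛)*6 = ¾ ≈ 0.75000)
K(g) = -5*g³ (K(g) = g²*(-5*g) = -5*g³)
D = -167/2 (D = (3*(-2))*(¾) - 1*79 = -6*¾ - 79 = -9/2 - 79 = -167/2 ≈ -83.500)
(D + K(-5))*159 = (-167/2 - 5*(-5)³)*159 = (-167/2 - 5*(-125))*159 = (-167/2 + 625)*159 = (1083/2)*159 = 172197/2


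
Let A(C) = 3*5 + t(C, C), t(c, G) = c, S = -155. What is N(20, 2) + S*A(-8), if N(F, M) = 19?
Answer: -1066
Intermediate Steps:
A(C) = 15 + C (A(C) = 3*5 + C = 15 + C)
N(20, 2) + S*A(-8) = 19 - 155*(15 - 8) = 19 - 155*7 = 19 - 1085 = -1066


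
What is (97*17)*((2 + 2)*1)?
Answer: 6596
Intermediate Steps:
(97*17)*((2 + 2)*1) = 1649*(4*1) = 1649*4 = 6596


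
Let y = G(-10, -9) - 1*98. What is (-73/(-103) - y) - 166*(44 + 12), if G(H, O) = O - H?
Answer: -947424/103 ≈ -9198.3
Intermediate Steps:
y = -97 (y = (-9 - 1*(-10)) - 1*98 = (-9 + 10) - 98 = 1 - 98 = -97)
(-73/(-103) - y) - 166*(44 + 12) = (-73/(-103) - 1*(-97)) - 166*(44 + 12) = (-73*(-1/103) + 97) - 166*56 = (73/103 + 97) - 9296 = 10064/103 - 9296 = -947424/103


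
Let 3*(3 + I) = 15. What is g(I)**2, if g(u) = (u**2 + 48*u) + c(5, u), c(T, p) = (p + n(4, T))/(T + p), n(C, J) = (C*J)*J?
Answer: 643204/49 ≈ 13127.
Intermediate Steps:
I = 2 (I = -3 + (1/3)*15 = -3 + 5 = 2)
n(C, J) = C*J**2
c(T, p) = (p + 4*T**2)/(T + p)
g(u) = u**2 + 48*u + (100 + u)/(5 + u) (g(u) = (u**2 + 48*u) + (u + 4*5**2)/(5 + u) = (u**2 + 48*u) + (u + 4*25)/(5 + u) = (u**2 + 48*u) + (u + 100)/(5 + u) = (u**2 + 48*u) + (100 + u)/(5 + u) = u**2 + 48*u + (100 + u)/(5 + u))
g(I)**2 = ((100 + 2 + 2*(5 + 2)*(48 + 2))/(5 + 2))**2 = ((100 + 2 + 2*7*50)/7)**2 = ((100 + 2 + 700)/7)**2 = ((1/7)*802)**2 = (802/7)**2 = 643204/49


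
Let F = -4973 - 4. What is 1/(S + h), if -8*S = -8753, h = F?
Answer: -8/31063 ≈ -0.00025754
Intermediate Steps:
F = -4977
h = -4977
S = 8753/8 (S = -⅛*(-8753) = 8753/8 ≈ 1094.1)
1/(S + h) = 1/(8753/8 - 4977) = 1/(-31063/8) = -8/31063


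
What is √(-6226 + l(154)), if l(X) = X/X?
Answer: 5*I*√249 ≈ 78.899*I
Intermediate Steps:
l(X) = 1
√(-6226 + l(154)) = √(-6226 + 1) = √(-6225) = 5*I*√249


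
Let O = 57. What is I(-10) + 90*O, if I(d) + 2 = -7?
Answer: 5121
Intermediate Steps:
I(d) = -9 (I(d) = -2 - 7 = -9)
I(-10) + 90*O = -9 + 90*57 = -9 + 5130 = 5121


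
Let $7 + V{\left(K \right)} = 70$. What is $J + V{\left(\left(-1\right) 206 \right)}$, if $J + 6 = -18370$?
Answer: $-18313$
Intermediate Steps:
$V{\left(K \right)} = 63$ ($V{\left(K \right)} = -7 + 70 = 63$)
$J = -18376$ ($J = -6 - 18370 = -18376$)
$J + V{\left(\left(-1\right) 206 \right)} = -18376 + 63 = -18313$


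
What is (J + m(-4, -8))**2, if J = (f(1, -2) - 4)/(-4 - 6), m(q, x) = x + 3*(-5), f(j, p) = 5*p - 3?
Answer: 45369/100 ≈ 453.69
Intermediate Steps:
f(j, p) = -3 + 5*p
m(q, x) = -15 + x (m(q, x) = x - 15 = -15 + x)
J = 17/10 (J = ((-3 + 5*(-2)) - 4)/(-4 - 6) = ((-3 - 10) - 4)/(-10) = (-13 - 4)*(-1/10) = -17*(-1/10) = 17/10 ≈ 1.7000)
(J + m(-4, -8))**2 = (17/10 + (-15 - 8))**2 = (17/10 - 23)**2 = (-213/10)**2 = 45369/100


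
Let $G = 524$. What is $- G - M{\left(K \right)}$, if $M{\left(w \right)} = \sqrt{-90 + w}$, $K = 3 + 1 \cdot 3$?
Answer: $-524 - 2 i \sqrt{21} \approx -524.0 - 9.1651 i$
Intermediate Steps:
$K = 6$ ($K = 3 + 3 = 6$)
$- G - M{\left(K \right)} = \left(-1\right) 524 - \sqrt{-90 + 6} = -524 - \sqrt{-84} = -524 - 2 i \sqrt{21}$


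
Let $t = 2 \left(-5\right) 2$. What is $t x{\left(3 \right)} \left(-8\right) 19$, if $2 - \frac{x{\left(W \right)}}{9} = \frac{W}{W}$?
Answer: $27360$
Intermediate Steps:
$t = -20$ ($t = \left(-10\right) 2 = -20$)
$x{\left(W \right)} = 9$ ($x{\left(W \right)} = 18 - 9 \frac{W}{W} = 18 - 9 = 9$)
$t x{\left(3 \right)} \left(-8\right) 19 = \left(-20\right) 9 \left(-8\right) 19 = \left(-180\right) \left(-8\right) 19 = 1440 \cdot 19 = 27360$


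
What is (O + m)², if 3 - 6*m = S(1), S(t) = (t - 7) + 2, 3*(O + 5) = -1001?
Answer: 455625/4 ≈ 1.1391e+5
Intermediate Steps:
O = -1016/3 (O = -5 + (⅓)*(-1001) = -5 - 1001/3 = -1016/3 ≈ -338.67)
S(t) = -5 + t (S(t) = (-7 + t) + 2 = -5 + t)
m = 7/6 (m = ½ - (-5 + 1)/6 = ½ - ⅙*(-4) = ½ + ⅔ = 7/6 ≈ 1.1667)
(O + m)² = (-1016/3 + 7/6)² = (-675/2)² = 455625/4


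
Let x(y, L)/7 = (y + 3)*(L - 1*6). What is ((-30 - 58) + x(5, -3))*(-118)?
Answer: 69856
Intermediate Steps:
x(y, L) = 7*(-6 + L)*(3 + y) (x(y, L) = 7*((y + 3)*(L - 1*6)) = 7*((3 + y)*(L - 6)) = 7*((3 + y)*(-6 + L)) = 7*((-6 + L)*(3 + y)) = 7*(-6 + L)*(3 + y))
((-30 - 58) + x(5, -3))*(-118) = ((-30 - 58) + (-126 - 42*5 + 21*(-3) + 7*(-3)*5))*(-118) = (-88 + (-126 - 210 - 63 - 105))*(-118) = (-88 - 504)*(-118) = -592*(-118) = 69856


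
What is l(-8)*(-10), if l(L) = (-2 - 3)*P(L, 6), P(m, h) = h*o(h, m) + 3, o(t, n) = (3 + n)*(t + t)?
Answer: -17850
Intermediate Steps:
o(t, n) = 2*t*(3 + n) (o(t, n) = (3 + n)*(2*t) = 2*t*(3 + n))
P(m, h) = 3 + 2*h²*(3 + m) (P(m, h) = h*(2*h*(3 + m)) + 3 = 2*h²*(3 + m) + 3 = 3 + 2*h²*(3 + m))
l(L) = -1095 - 360*L (l(L) = (-2 - 3)*(3 + 2*6²*(3 + L)) = -5*(3 + 2*36*(3 + L)) = -5*(3 + (216 + 72*L)) = -5*(219 + 72*L) = -1095 - 360*L)
l(-8)*(-10) = (-1095 - 360*(-8))*(-10) = (-1095 + 2880)*(-10) = 1785*(-10) = -17850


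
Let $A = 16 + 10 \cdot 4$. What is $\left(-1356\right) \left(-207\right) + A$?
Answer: $280748$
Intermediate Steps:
$A = 56$ ($A = 16 + 40 = 56$)
$\left(-1356\right) \left(-207\right) + A = \left(-1356\right) \left(-207\right) + 56 = 280692 + 56 = 280748$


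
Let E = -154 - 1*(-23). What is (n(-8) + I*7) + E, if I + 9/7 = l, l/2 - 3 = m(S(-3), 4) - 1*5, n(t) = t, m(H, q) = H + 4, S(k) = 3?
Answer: -78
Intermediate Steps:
m(H, q) = 4 + H
E = -131 (E = -154 + 23 = -131)
l = 10 (l = 6 + 2*((4 + 3) - 1*5) = 6 + 2*(7 - 5) = 6 + 2*2 = 6 + 4 = 10)
I = 61/7 (I = -9/7 + 10 = 61/7 ≈ 8.7143)
(n(-8) + I*7) + E = (-8 + (61/7)*7) - 131 = (-8 + 61) - 131 = 53 - 131 = -78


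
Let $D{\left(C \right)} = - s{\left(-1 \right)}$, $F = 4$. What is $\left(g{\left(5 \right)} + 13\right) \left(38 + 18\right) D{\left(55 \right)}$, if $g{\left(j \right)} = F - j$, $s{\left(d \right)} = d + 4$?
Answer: $-2016$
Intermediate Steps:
$s{\left(d \right)} = 4 + d$
$g{\left(j \right)} = 4 - j$
$D{\left(C \right)} = -3$ ($D{\left(C \right)} = - (4 - 1) = \left(-1\right) 3 = -3$)
$\left(g{\left(5 \right)} + 13\right) \left(38 + 18\right) D{\left(55 \right)} = \left(\left(4 - 5\right) + 13\right) \left(38 + 18\right) \left(-3\right) = \left(\left(4 - 5\right) + 13\right) 56 \left(-3\right) = \left(-1 + 13\right) 56 \left(-3\right) = 12 \cdot 56 \left(-3\right) = 672 \left(-3\right) = -2016$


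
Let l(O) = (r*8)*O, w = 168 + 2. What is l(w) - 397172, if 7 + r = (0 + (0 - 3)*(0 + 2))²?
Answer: -357732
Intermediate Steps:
r = 29 (r = -7 + (0 + (0 - 3)*(0 + 2))² = -7 + (0 - 3*2)² = -7 + (0 - 6)² = -7 + (-6)² = -7 + 36 = 29)
w = 170
l(O) = 232*O (l(O) = (29*8)*O = 232*O)
l(w) - 397172 = 232*170 - 397172 = 39440 - 397172 = -357732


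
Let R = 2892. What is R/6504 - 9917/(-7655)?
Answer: 7219869/4149010 ≈ 1.7401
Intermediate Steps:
R/6504 - 9917/(-7655) = 2892/6504 - 9917/(-7655) = 2892*(1/6504) - 9917*(-1/7655) = 241/542 + 9917/7655 = 7219869/4149010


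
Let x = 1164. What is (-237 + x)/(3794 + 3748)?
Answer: 103/838 ≈ 0.12291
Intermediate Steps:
(-237 + x)/(3794 + 3748) = (-237 + 1164)/(3794 + 3748) = 927/7542 = 927*(1/7542) = 103/838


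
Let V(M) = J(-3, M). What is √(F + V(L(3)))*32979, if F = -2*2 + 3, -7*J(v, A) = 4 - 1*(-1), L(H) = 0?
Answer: 65958*I*√21/7 ≈ 43180.0*I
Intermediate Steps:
J(v, A) = -5/7 (J(v, A) = -(4 - 1*(-1))/7 = -(4 + 1)/7 = -⅐*5 = -5/7)
V(M) = -5/7
F = -1 (F = -4 + 3 = -1)
√(F + V(L(3)))*32979 = √(-1 - 5/7)*32979 = √(-12/7)*32979 = (2*I*√21/7)*32979 = 65958*I*√21/7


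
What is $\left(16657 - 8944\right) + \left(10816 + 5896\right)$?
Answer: $24425$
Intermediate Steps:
$\left(16657 - 8944\right) + \left(10816 + 5896\right) = 7713 + 16712 = 24425$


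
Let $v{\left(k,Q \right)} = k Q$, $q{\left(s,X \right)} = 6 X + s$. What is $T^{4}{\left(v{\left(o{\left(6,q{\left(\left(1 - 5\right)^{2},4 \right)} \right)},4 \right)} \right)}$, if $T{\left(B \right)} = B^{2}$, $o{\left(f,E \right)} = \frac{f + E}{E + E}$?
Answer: $\frac{78310985281}{100000000} \approx 783.11$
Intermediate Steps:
$q{\left(s,X \right)} = s + 6 X$
$o{\left(f,E \right)} = \frac{E + f}{2 E}$
$v{\left(k,Q \right)} = Q k$
$T^{4}{\left(v{\left(o{\left(6,q{\left(\left(1 - 5\right)^{2},4 \right)} \right)},4 \right)} \right)} = \left(\left(4 \frac{\left(\left(1 - 5\right)^{2} + 6 \cdot 4\right) + 6}{2 \left(\left(1 - 5\right)^{2} + 6 \cdot 4\right)}\right)^{2}\right)^{4} = \left(\left(4 \frac{\left(\left(-4\right)^{2} + 24\right) + 6}{2 \left(\left(-4\right)^{2} + 24\right)}\right)^{2}\right)^{4} = \left(\left(4 \frac{\left(16 + 24\right) + 6}{2 \left(16 + 24\right)}\right)^{2}\right)^{4} = \left(\left(4 \frac{40 + 6}{2 \cdot 40}\right)^{2}\right)^{4} = \left(\left(4 \cdot \frac{1}{2} \cdot \frac{1}{40} \cdot 46\right)^{2}\right)^{4} = \left(\left(4 \cdot \frac{23}{40}\right)^{2}\right)^{4} = \left(\left(\frac{23}{10}\right)^{2}\right)^{4} = \left(\frac{529}{100}\right)^{4} = \frac{78310985281}{100000000}$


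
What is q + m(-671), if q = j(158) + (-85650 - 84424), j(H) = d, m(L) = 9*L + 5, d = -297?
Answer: -176405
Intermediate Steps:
m(L) = 5 + 9*L
j(H) = -297
q = -170371 (q = -297 + (-85650 - 84424) = -297 - 170074 = -170371)
q + m(-671) = -170371 + (5 + 9*(-671)) = -170371 + (5 - 6039) = -170371 - 6034 = -176405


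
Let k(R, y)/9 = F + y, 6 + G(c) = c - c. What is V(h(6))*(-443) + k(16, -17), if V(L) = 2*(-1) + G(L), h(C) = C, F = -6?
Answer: 3337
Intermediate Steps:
G(c) = -6 (G(c) = -6 + (c - c) = -6 + 0 = -6)
k(R, y) = -54 + 9*y (k(R, y) = 9*(-6 + y) = -54 + 9*y)
V(L) = -8 (V(L) = 2*(-1) - 6 = -2 - 6 = -8)
V(h(6))*(-443) + k(16, -17) = -8*(-443) + (-54 + 9*(-17)) = 3544 + (-54 - 153) = 3544 - 207 = 3337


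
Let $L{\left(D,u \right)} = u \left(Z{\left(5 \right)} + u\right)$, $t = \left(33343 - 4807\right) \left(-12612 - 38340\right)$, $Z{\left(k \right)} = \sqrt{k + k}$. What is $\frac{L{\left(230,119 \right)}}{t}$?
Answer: $- \frac{14161}{1453966272} - \frac{119 \sqrt{10}}{1453966272} \approx -9.9984 \cdot 10^{-6}$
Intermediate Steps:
$Z{\left(k \right)} = \sqrt{2} \sqrt{k}$ ($Z{\left(k \right)} = \sqrt{2 k} = \sqrt{2} \sqrt{k}$)
$t = -1453966272$ ($t = 28536 \left(-50952\right) = -1453966272$)
$L{\left(D,u \right)} = u \left(u + \sqrt{10}\right)$ ($L{\left(D,u \right)} = u \left(\sqrt{2} \sqrt{5} + u\right) = u \left(\sqrt{10} + u\right) = u \left(u + \sqrt{10}\right)$)
$\frac{L{\left(230,119 \right)}}{t} = \frac{119 \left(119 + \sqrt{10}\right)}{-1453966272} = \left(14161 + 119 \sqrt{10}\right) \left(- \frac{1}{1453966272}\right) = - \frac{14161}{1453966272} - \frac{119 \sqrt{10}}{1453966272}$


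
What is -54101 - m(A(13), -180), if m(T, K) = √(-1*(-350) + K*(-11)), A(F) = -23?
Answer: -54101 - √2330 ≈ -54149.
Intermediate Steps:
m(T, K) = √(350 - 11*K)
-54101 - m(A(13), -180) = -54101 - √(350 - 11*(-180)) = -54101 - √(350 + 1980) = -54101 - √2330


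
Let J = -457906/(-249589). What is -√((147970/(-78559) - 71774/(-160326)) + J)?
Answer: -√109461921205389189871646498793/523930998808971 ≈ -0.63148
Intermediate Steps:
J = 457906/249589 (J = -457906*(-1/249589) = 457906/249589 ≈ 1.8346)
-√((147970/(-78559) - 71774/(-160326)) + J) = -√((147970/(-78559) - 71774/(-160326)) + 457906/249589) = -√((147970*(-1/78559) - 71774*(-1/160326)) + 457906/249589) = -√((-147970/78559 + 35887/80163) + 457906/249589) = -√(-9042472277/6297525117 + 457906/249589) = -√(626772923080849/1571792996426913) = -√109461921205389189871646498793/523930998808971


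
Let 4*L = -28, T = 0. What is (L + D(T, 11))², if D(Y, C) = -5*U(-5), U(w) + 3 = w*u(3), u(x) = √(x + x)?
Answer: 3814 + 400*√6 ≈ 4793.8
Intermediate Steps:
u(x) = √2*√x (u(x) = √(2*x) = √2*√x)
U(w) = -3 + w*√6 (U(w) = -3 + w*(√2*√3) = -3 + w*√6)
L = -7 (L = (¼)*(-28) = -7)
D(Y, C) = 15 + 25*√6 (D(Y, C) = -5*(-3 - 5*√6) = 15 + 25*√6)
(L + D(T, 11))² = (-7 + (15 + 25*√6))² = (8 + 25*√6)²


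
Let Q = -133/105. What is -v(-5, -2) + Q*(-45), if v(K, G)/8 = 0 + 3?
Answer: 33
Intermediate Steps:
Q = -19/15 (Q = -133*1/105 = -19/15 ≈ -1.2667)
v(K, G) = 24 (v(K, G) = 8*(0 + 3) = 8*3 = 24)
-v(-5, -2) + Q*(-45) = -1*24 - 19/15*(-45) = -24 + 57 = 33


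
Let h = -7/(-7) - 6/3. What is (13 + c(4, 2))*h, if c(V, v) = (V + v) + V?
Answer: -23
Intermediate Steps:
h = -1 (h = -7*(-1/7) - 6*1/3 = 1 - 2 = -1)
c(V, v) = v + 2*V
(13 + c(4, 2))*h = (13 + (2 + 2*4))*(-1) = (13 + (2 + 8))*(-1) = (13 + 10)*(-1) = 23*(-1) = -23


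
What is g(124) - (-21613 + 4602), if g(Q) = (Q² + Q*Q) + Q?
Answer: 47887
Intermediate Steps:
g(Q) = Q + 2*Q² (g(Q) = (Q² + Q²) + Q = 2*Q² + Q = Q + 2*Q²)
g(124) - (-21613 + 4602) = 124*(1 + 2*124) - (-21613 + 4602) = 124*(1 + 248) - 1*(-17011) = 124*249 + 17011 = 30876 + 17011 = 47887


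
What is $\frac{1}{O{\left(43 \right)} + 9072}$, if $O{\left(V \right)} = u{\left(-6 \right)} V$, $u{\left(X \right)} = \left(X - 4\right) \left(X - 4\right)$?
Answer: $\frac{1}{13372} \approx 7.4783 \cdot 10^{-5}$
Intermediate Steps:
$u{\left(X \right)} = \left(-4 + X\right)^{2}$ ($u{\left(X \right)} = \left(-4 + X\right) \left(-4 + X\right) = \left(-4 + X\right)^{2}$)
$O{\left(V \right)} = 100 V$ ($O{\left(V \right)} = \left(-4 - 6\right)^{2} V = \left(-10\right)^{2} V = 100 V$)
$\frac{1}{O{\left(43 \right)} + 9072} = \frac{1}{100 \cdot 43 + 9072} = \frac{1}{4300 + 9072} = \frac{1}{13372}$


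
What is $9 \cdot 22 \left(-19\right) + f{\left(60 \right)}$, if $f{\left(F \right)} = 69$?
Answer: $-3693$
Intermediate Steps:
$9 \cdot 22 \left(-19\right) + f{\left(60 \right)} = 9 \cdot 22 \left(-19\right) + 69 = 198 \left(-19\right) + 69 = -3762 + 69 = -3693$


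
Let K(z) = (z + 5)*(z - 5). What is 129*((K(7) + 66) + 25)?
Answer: 14835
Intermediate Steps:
K(z) = (-5 + z)*(5 + z) (K(z) = (5 + z)*(-5 + z) = (-5 + z)*(5 + z))
129*((K(7) + 66) + 25) = 129*(((-25 + 7**2) + 66) + 25) = 129*(((-25 + 49) + 66) + 25) = 129*((24 + 66) + 25) = 129*(90 + 25) = 129*115 = 14835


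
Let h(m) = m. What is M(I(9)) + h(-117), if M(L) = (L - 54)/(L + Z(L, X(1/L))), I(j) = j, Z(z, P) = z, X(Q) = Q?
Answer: -239/2 ≈ -119.50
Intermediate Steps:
M(L) = (-54 + L)/(2*L) (M(L) = (L - 54)/(L + L) = (-54 + L)/((2*L)) = (-54 + L)*(1/(2*L)) = (-54 + L)/(2*L))
M(I(9)) + h(-117) = (½)*(-54 + 9)/9 - 117 = (½)*(⅑)*(-45) - 117 = -5/2 - 117 = -239/2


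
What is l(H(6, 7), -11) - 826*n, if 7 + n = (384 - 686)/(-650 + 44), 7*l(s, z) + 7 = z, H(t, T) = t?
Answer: 11385086/2121 ≈ 5367.8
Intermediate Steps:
l(s, z) = -1 + z/7
n = -1970/303 (n = -7 + (384 - 686)/(-650 + 44) = -7 - 302/(-606) = -7 - 302*(-1/606) = -7 + 151/303 = -1970/303 ≈ -6.5016)
l(H(6, 7), -11) - 826*n = (-1 + (⅐)*(-11)) - 826*(-1970/303) = (-1 - 11/7) + 1627220/303 = -18/7 + 1627220/303 = 11385086/2121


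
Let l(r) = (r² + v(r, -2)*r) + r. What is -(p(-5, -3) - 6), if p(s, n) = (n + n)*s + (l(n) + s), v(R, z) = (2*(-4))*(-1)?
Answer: -1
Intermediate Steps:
v(R, z) = 8 (v(R, z) = -8*(-1) = 8)
l(r) = r² + 9*r (l(r) = (r² + 8*r) + r = r² + 9*r)
p(s, n) = s + n*(9 + n) + 2*n*s (p(s, n) = (n + n)*s + (n*(9 + n) + s) = (2*n)*s + (s + n*(9 + n)) = 2*n*s + (s + n*(9 + n)) = s + n*(9 + n) + 2*n*s)
-(p(-5, -3) - 6) = -((-5 - 3*(9 - 3) + 2*(-3)*(-5)) - 6) = -((-5 - 3*6 + 30) - 6) = -((-5 - 18 + 30) - 6) = -(7 - 6) = -1*1 = -1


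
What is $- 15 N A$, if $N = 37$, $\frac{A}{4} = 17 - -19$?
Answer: $-79920$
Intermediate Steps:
$A = 144$ ($A = 4 \left(17 - -19\right) = 4 \left(17 + 19\right) = 4 \cdot 36 = 144$)
$- 15 N A = \left(-15\right) 37 \cdot 144 = \left(-555\right) 144 = -79920$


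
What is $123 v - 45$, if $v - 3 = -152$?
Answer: $-18372$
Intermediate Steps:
$v = -149$ ($v = 3 - 152 = -149$)
$123 v - 45 = 123 \left(-149\right) - 45 = -18327 - 45 = -18372$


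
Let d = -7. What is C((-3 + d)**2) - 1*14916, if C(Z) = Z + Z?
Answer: -14716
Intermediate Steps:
C(Z) = 2*Z
C((-3 + d)**2) - 1*14916 = 2*(-3 - 7)**2 - 1*14916 = 2*(-10)**2 - 14916 = 2*100 - 14916 = 200 - 14916 = -14716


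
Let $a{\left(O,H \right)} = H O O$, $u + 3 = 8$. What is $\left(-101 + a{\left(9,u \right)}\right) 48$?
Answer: $14592$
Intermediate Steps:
$u = 5$ ($u = -3 + 8 = 5$)
$a{\left(O,H \right)} = H O^{2}$
$\left(-101 + a{\left(9,u \right)}\right) 48 = \left(-101 + 5 \cdot 9^{2}\right) 48 = \left(-101 + 5 \cdot 81\right) 48 = \left(-101 + 405\right) 48 = 304 \cdot 48 = 14592$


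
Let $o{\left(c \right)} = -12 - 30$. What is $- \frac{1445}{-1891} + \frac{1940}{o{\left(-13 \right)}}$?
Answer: $- \frac{1803925}{39711} \approx -45.426$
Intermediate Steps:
$o{\left(c \right)} = -42$ ($o{\left(c \right)} = -12 - 30 = -42$)
$- \frac{1445}{-1891} + \frac{1940}{o{\left(-13 \right)}} = - \frac{1445}{-1891} + \frac{1940}{-42} = \left(-1445\right) \left(- \frac{1}{1891}\right) + 1940 \left(- \frac{1}{42}\right) = \frac{1445}{1891} - \frac{970}{21} = - \frac{1803925}{39711}$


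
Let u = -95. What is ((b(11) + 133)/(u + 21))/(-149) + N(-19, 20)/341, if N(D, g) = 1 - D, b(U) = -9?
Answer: 131402/1879933 ≈ 0.069897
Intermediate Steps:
((b(11) + 133)/(u + 21))/(-149) + N(-19, 20)/341 = ((-9 + 133)/(-95 + 21))/(-149) + (1 - 1*(-19))/341 = (124/(-74))*(-1/149) + (1 + 19)*(1/341) = (124*(-1/74))*(-1/149) + 20*(1/341) = -62/37*(-1/149) + 20/341 = 62/5513 + 20/341 = 131402/1879933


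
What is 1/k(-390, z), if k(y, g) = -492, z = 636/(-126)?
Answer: -1/492 ≈ -0.0020325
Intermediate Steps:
z = -106/21 (z = 636*(-1/126) = -106/21 ≈ -5.0476)
1/k(-390, z) = 1/(-492) = -1/492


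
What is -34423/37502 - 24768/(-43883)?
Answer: -581734973/1645700266 ≈ -0.35349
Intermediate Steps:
-34423/37502 - 24768/(-43883) = -34423*1/37502 - 24768*(-1/43883) = -34423/37502 + 24768/43883 = -581734973/1645700266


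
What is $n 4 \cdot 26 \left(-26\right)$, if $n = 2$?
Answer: $-5408$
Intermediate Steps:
$n 4 \cdot 26 \left(-26\right) = 2 \cdot 4 \cdot 26 \left(-26\right) = 8 \cdot 26 \left(-26\right) = 208 \left(-26\right) = -5408$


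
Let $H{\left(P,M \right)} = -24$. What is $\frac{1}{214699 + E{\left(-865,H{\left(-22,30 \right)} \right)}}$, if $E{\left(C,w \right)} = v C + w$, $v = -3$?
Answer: $\frac{1}{217270} \approx 4.6026 \cdot 10^{-6}$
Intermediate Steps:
$E{\left(C,w \right)} = w - 3 C$ ($E{\left(C,w \right)} = - 3 C + w = w - 3 C$)
$\frac{1}{214699 + E{\left(-865,H{\left(-22,30 \right)} \right)}} = \frac{1}{214699 - -2571} = \frac{1}{214699 + \left(-24 + 2595\right)} = \frac{1}{214699 + 2571} = \frac{1}{217270}$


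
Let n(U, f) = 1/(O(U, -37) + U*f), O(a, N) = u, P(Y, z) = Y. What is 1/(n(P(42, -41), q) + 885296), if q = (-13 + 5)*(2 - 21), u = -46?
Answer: 6338/5611006049 ≈ 1.1296e-6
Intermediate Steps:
O(a, N) = -46
q = 152 (q = -8*(-19) = 152)
n(U, f) = 1/(-46 + U*f)
1/(n(P(42, -41), q) + 885296) = 1/(1/(-46 + 42*152) + 885296) = 1/(1/(-46 + 6384) + 885296) = 1/(1/6338 + 885296) = 1/(5611006049/6338) = 6338/5611006049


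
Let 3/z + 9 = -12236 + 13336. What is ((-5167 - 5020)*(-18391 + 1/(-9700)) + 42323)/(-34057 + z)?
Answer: -1983107403202017/360414984800 ≈ -5502.3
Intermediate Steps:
z = 3/1091 (z = 3/(-9 + (-12236 + 13336)) = 3/(-9 + 1100) = 3/1091 ≈ 0.0027498)
((-5167 - 5020)*(-18391 + 1/(-9700)) + 42323)/(-34057 + z) = ((-5167 - 5020)*(-18391 + 1/(-9700)) + 42323)/(-34057 + 3/1091) = (-10187*(-18391 - 1/9700) + 42323)/(-37156184/1091) = (-10187*(-178392701/9700) + 42323)*(-1091/37156184) = (1817286445087/9700 + 42323)*(-1091/37156184) = (1817696978187/9700)*(-1091/37156184) = -1983107403202017/360414984800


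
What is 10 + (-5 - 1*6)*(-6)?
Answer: 76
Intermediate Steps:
10 + (-5 - 1*6)*(-6) = 10 + (-5 - 6)*(-6) = 10 - 11*(-6) = 10 + 66 = 76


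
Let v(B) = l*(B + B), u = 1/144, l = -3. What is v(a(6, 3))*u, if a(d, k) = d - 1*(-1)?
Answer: -7/24 ≈ -0.29167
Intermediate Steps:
a(d, k) = 1 + d (a(d, k) = d + 1 = 1 + d)
u = 1/144 ≈ 0.0069444
v(B) = -6*B (v(B) = -3*(B + B) = -6*B)
v(a(6, 3))*u = -6*(1 + 6)*(1/144) = -6*7*(1/144) = -42*1/144 = -7/24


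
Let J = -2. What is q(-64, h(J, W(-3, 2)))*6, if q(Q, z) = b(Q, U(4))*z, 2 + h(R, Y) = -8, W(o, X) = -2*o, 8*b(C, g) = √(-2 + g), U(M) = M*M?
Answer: -15*√14/2 ≈ -28.062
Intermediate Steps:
U(M) = M²
b(C, g) = √(-2 + g)/8
h(R, Y) = -10 (h(R, Y) = -2 - 8 = -10)
q(Q, z) = z*√14/8 (q(Q, z) = (√(-2 + 4²)/8)*z = (√(-2 + 16)/8)*z = (√14/8)*z = z*√14/8)
q(-64, h(J, W(-3, 2)))*6 = ((⅛)*(-10)*√14)*6 = -5*√14/4*6 = -15*√14/2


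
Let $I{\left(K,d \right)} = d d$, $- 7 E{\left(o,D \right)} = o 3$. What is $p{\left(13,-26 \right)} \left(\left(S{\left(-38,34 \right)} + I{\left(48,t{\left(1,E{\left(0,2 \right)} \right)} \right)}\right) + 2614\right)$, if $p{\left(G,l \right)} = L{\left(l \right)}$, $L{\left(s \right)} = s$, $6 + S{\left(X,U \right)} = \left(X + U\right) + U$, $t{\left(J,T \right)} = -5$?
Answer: $-69238$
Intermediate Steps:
$E{\left(o,D \right)} = - \frac{3 o}{7}$ ($E{\left(o,D \right)} = - \frac{o 3}{7} = - \frac{3 o}{7}$)
$S{\left(X,U \right)} = -6 + X + 2 U$ ($S{\left(X,U \right)} = -6 + \left(\left(X + U\right) + U\right) = -6 + \left(\left(U + X\right) + U\right) = -6 + \left(X + 2 U\right) = -6 + X + 2 U$)
$I{\left(K,d \right)} = d^{2}$
$p{\left(G,l \right)} = l$
$p{\left(13,-26 \right)} \left(\left(S{\left(-38,34 \right)} + I{\left(48,t{\left(1,E{\left(0,2 \right)} \right)} \right)}\right) + 2614\right) = - 26 \left(\left(\left(-6 - 38 + 2 \cdot 34\right) + \left(-5\right)^{2}\right) + 2614\right) = - 26 \left(\left(\left(-6 - 38 + 68\right) + 25\right) + 2614\right) = - 26 \left(\left(24 + 25\right) + 2614\right) = - 26 \left(49 + 2614\right) = \left(-26\right) 2663 = -69238$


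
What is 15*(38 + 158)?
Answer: 2940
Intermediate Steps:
15*(38 + 158) = 15*196 = 2940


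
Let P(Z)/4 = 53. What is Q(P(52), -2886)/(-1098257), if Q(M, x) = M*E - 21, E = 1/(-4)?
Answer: 74/1098257 ≈ 6.7379e-5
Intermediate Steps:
P(Z) = 212 (P(Z) = 4*53 = 212)
E = -¼ ≈ -0.25000
Q(M, x) = -21 - M/4 (Q(M, x) = M*(-¼) - 21 = -M/4 - 21 = -21 - M/4)
Q(P(52), -2886)/(-1098257) = (-21 - ¼*212)/(-1098257) = (-21 - 53)*(-1/1098257) = -74*(-1/1098257) = 74/1098257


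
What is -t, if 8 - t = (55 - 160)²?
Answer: 11017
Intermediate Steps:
t = -11017 (t = 8 - (55 - 160)² = 8 - 1*(-105)² = 8 - 1*11025 = 8 - 11025 = -11017)
-t = -1*(-11017) = 11017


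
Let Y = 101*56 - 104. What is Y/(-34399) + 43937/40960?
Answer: 1283978943/1408983040 ≈ 0.91128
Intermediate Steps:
Y = 5552 (Y = 5656 - 104 = 5552)
Y/(-34399) + 43937/40960 = 5552/(-34399) + 43937/40960 = 5552*(-1/34399) + 43937*(1/40960) = -5552/34399 + 43937/40960 = 1283978943/1408983040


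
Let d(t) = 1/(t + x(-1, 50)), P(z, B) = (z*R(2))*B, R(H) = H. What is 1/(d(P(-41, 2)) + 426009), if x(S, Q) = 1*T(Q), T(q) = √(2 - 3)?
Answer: 11458363909/4881366080643706 + I/4881366080643706 ≈ 2.3474e-6 + 2.0486e-16*I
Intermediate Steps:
T(q) = I (T(q) = √(-1) = I)
P(z, B) = 2*B*z (P(z, B) = (z*2)*B = (2*z)*B = 2*B*z)
x(S, Q) = I (x(S, Q) = 1*I = I)
d(t) = 1/(I + t) (d(t) = 1/(t + I) = 1/(I + t))
1/(d(P(-41, 2)) + 426009) = 1/(1/(I + 2*2*(-41)) + 426009) = 1/(1/(I - 164) + 426009) = 1/(1/(-164 + I) + 426009) = 1/((-164 - I)/26897 + 426009) = 1/(426009 + (-164 - I)/26897)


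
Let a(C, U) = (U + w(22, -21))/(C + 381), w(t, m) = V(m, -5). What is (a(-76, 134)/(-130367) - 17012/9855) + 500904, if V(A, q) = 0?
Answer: 39256098835820282/78370773885 ≈ 5.0090e+5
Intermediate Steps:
w(t, m) = 0
a(C, U) = U/(381 + C) (a(C, U) = (U + 0)/(C + 381) = U/(381 + C))
(a(-76, 134)/(-130367) - 17012/9855) + 500904 = ((134/(381 - 76))/(-130367) - 17012/9855) + 500904 = ((134/305)*(-1/130367) - 17012*1/9855) + 500904 = ((134*(1/305))*(-1/130367) - 17012/9855) + 500904 = ((134/305)*(-1/130367) - 17012/9855) + 500904 = (-134/39761935 - 17012/9855) + 500904 = -135286271758/78370773885 + 500904 = 39256098835820282/78370773885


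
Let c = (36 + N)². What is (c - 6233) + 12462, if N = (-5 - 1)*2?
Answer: 6805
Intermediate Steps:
N = -12 (N = -6*2 = -12)
c = 576 (c = (36 - 12)² = 24² = 576)
(c - 6233) + 12462 = (576 - 6233) + 12462 = -5657 + 12462 = 6805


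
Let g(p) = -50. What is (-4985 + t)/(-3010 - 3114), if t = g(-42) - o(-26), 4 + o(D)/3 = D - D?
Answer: 5023/6124 ≈ 0.82022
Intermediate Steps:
o(D) = -12 (o(D) = -12 + 3*(D - D) = -12 + 3*0 = -12 + 0 = -12)
t = -38 (t = -50 - 1*(-12) = -50 + 12 = -38)
(-4985 + t)/(-3010 - 3114) = (-4985 - 38)/(-3010 - 3114) = -5023/(-6124) = -5023*(-1/6124) = 5023/6124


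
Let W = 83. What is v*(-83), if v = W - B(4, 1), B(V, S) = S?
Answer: -6806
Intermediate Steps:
v = 82 (v = 83 - 1*1 = 83 - 1 = 82)
v*(-83) = 82*(-83) = -6806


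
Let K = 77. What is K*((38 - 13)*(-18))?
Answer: -34650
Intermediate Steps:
K*((38 - 13)*(-18)) = 77*((38 - 13)*(-18)) = 77*(25*(-18)) = 77*(-450) = -34650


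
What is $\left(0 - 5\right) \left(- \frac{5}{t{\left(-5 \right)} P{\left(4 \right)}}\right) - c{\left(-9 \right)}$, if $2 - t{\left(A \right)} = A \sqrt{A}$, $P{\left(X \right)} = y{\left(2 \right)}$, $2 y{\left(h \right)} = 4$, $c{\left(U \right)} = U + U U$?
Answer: $\frac{- 720 \sqrt{5} + 263 i}{2 \left(- 2 i + 5 \sqrt{5}\right)} \approx -71.806 - 1.0834 i$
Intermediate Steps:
$c{\left(U \right)} = U + U^{2}$
$y{\left(h \right)} = 2$ ($y{\left(h \right)} = \frac{1}{2} \cdot 4 = 2$)
$P{\left(X \right)} = 2$
$t{\left(A \right)} = 2 - A^{\frac{3}{2}}$ ($t{\left(A \right)} = 2 - A \sqrt{A} = 2 - A^{\frac{3}{2}}$)
$\left(0 - 5\right) \left(- \frac{5}{t{\left(-5 \right)} P{\left(4 \right)}}\right) - c{\left(-9 \right)} = \left(0 - 5\right) \left(- \frac{5}{\left(2 - \left(-5\right)^{\frac{3}{2}}\right) 2}\right) - - 9 \left(1 - 9\right) = - 5 \left(- \frac{5}{\left(2 - - 5 i \sqrt{5}\right) 2}\right) - \left(-9\right) \left(-8\right) = - 5 \left(- \frac{5}{\left(2 + 5 i \sqrt{5}\right) 2}\right) - 72 = - 5 \left(- \frac{5}{4 + 10 i \sqrt{5}}\right) - 72 = \frac{25}{4 + 10 i \sqrt{5}} - 72 = -72 + \frac{25}{4 + 10 i \sqrt{5}}$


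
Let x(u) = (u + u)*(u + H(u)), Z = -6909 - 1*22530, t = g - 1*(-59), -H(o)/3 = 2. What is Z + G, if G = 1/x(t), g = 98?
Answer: -1395820745/47414 ≈ -29439.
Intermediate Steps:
H(o) = -6 (H(o) = -3*2 = -6)
t = 157 (t = 98 - 1*(-59) = 98 + 59 = 157)
Z = -29439 (Z = -6909 - 22530 = -29439)
x(u) = 2*u*(-6 + u) (x(u) = (u + u)*(u - 6) = (2*u)*(-6 + u) = 2*u*(-6 + u))
G = 1/47414 (G = 1/(2*157*(-6 + 157)) = 1/(2*157*151) = 1/47414 ≈ 2.1091e-5)
Z + G = -29439 + 1/47414 = -1395820745/47414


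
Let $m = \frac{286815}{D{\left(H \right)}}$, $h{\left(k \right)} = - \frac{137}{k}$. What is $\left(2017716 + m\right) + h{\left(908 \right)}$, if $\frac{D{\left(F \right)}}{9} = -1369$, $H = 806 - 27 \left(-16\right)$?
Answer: $\frac{7524290355697}{3729156} \approx 2.0177 \cdot 10^{6}$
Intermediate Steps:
$H = 1238$ ($H = 806 - -432 = 806 + 432 = 1238$)
$D{\left(F \right)} = -12321$ ($D{\left(F \right)} = 9 \left(-1369\right) = -12321$)
$m = - \frac{95605}{4107}$ ($m = \frac{286815}{-12321} = 286815 \left(- \frac{1}{12321}\right) = - \frac{95605}{4107} \approx -23.279$)
$\left(2017716 + m\right) + h{\left(908 \right)} = \left(2017716 - \frac{95605}{4107}\right) - \frac{137}{908} = \frac{8286664007}{4107} - \frac{137}{908} = \frac{7524290355697}{3729156}$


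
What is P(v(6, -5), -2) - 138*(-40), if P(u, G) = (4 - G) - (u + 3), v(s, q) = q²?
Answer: 5498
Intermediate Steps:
P(u, G) = 1 - G - u (P(u, G) = (4 - G) - (3 + u) = (4 - G) + (-3 - u) = 1 - G - u)
P(v(6, -5), -2) - 138*(-40) = (1 - 1*(-2) - 1*(-5)²) - 138*(-40) = (1 + 2 - 1*25) + 5520 = (1 + 2 - 25) + 5520 = -22 + 5520 = 5498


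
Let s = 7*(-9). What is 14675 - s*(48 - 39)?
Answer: 15242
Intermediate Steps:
s = -63
14675 - s*(48 - 39) = 14675 - (-63)*(48 - 39) = 14675 - (-63)*9 = 14675 - 1*(-567) = 14675 + 567 = 15242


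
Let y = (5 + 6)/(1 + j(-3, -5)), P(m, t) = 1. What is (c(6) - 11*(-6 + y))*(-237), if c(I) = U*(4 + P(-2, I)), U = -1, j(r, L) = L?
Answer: -86505/4 ≈ -21626.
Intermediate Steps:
y = -11/4 (y = (5 + 6)/(1 - 5) = 11/(-4) = 11*(-1/4) = -11/4 ≈ -2.7500)
c(I) = -5 (c(I) = -(4 + 1) = -1*5 = -5)
(c(6) - 11*(-6 + y))*(-237) = (-5 - 11*(-6 - 11/4))*(-237) = (-5 - 11*(-35/4))*(-237) = (-5 + 385/4)*(-237) = (365/4)*(-237) = -86505/4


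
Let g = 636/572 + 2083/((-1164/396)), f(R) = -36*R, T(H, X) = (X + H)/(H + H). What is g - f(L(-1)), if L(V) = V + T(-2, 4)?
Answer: -10563288/13871 ≈ -761.54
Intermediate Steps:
T(H, X) = (H + X)/(2*H) (T(H, X) = (H + X)/((2*H)) = (H + X)*(1/(2*H)) = (H + X)/(2*H))
L(V) = -1/2 + V (L(V) = V + (1/2)*(-2 + 4)/(-2) = V + (1/2)*(-1/2)*2 = V - 1/2 = -1/2 + V)
g = -9814254/13871 (g = 636*(1/572) + 2083/((-1164*1/396)) = 159/143 + 2083/(-97/33) = 159/143 + 2083*(-33/97) = 159/143 - 68739/97 = -9814254/13871 ≈ -707.54)
g - f(L(-1)) = -9814254/13871 - (-36)*(-1/2 - 1) = -9814254/13871 - (-36)*(-3)/2 = -9814254/13871 - 1*54 = -9814254/13871 - 54 = -10563288/13871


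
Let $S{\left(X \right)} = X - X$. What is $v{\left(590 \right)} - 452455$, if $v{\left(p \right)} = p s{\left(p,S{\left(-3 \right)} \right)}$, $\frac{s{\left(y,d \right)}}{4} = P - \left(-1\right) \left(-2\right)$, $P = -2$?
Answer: $-461895$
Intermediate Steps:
$S{\left(X \right)} = 0$
$s{\left(y,d \right)} = -16$ ($s{\left(y,d \right)} = 4 \left(-2 - \left(-1\right) \left(-2\right)\right) = 4 \left(-2 - 2\right) = 4 \left(-4\right) = -16$)
$v{\left(p \right)} = - 16 p$ ($v{\left(p \right)} = p \left(-16\right) = - 16 p$)
$v{\left(590 \right)} - 452455 = \left(-16\right) 590 - 452455 = -9440 - 452455 = -461895$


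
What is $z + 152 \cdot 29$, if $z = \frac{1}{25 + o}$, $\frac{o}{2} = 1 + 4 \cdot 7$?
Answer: $\frac{365865}{83} \approx 4408.0$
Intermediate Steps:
$o = 58$ ($o = 2 \left(1 + 4 \cdot 7\right) = 2 \left(1 + 28\right) = 2 \cdot 29 = 58$)
$z = \frac{1}{83}$ ($z = \frac{1}{25 + 58} = \frac{1}{83} \approx 0.012048$)
$z + 152 \cdot 29 = \frac{1}{83} + 152 \cdot 29 = \frac{1}{83} + 4408 = \frac{365865}{83}$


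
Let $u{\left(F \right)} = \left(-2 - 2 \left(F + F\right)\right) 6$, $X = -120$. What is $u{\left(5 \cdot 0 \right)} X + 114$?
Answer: $1554$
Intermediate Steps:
$u{\left(F \right)} = -12 - 24 F$ ($u{\left(F \right)} = \left(-2 - 2 \cdot 2 F\right) 6 = \left(-2 - 4 F\right) 6 = -12 - 24 F$)
$u{\left(5 \cdot 0 \right)} X + 114 = \left(-12 - 24 \cdot 5 \cdot 0\right) \left(-120\right) + 114 = \left(-12 - 0\right) \left(-120\right) + 114 = \left(-12 + 0\right) \left(-120\right) + 114 = \left(-12\right) \left(-120\right) + 114 = 1440 + 114 = 1554$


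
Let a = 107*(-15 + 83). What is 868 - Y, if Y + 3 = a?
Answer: -6405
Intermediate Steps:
a = 7276 (a = 107*68 = 7276)
Y = 7273 (Y = -3 + 7276 = 7273)
868 - Y = 868 - 1*7273 = 868 - 7273 = -6405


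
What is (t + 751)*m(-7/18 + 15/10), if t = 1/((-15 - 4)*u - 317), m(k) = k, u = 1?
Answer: 1261675/1512 ≈ 834.44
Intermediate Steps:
t = -1/336 (t = 1/((-15 - 4)*1 - 317) = 1/(-19*1 - 317) = 1/(-19 - 317) = 1/(-336) = -1/336 ≈ -0.0029762)
(t + 751)*m(-7/18 + 15/10) = (-1/336 + 751)*(-7/18 + 15/10) = 252335*(-7*1/18 + 15*(⅒))/336 = 252335*(-7/18 + 3/2)/336 = (252335/336)*(10/9) = 1261675/1512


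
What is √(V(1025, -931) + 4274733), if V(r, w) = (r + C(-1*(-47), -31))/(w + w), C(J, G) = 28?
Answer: √302462968134/266 ≈ 2067.5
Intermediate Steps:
V(r, w) = (28 + r)/(2*w) (V(r, w) = (r + 28)/(w + w) = (28 + r)/((2*w)) = (28 + r)*(1/(2*w)) = (28 + r)/(2*w))
√(V(1025, -931) + 4274733) = √((½)*(28 + 1025)/(-931) + 4274733) = √((½)*(-1/931)*1053 + 4274733) = √(-1053/1862 + 4274733) = √(7959551793/1862) = √302462968134/266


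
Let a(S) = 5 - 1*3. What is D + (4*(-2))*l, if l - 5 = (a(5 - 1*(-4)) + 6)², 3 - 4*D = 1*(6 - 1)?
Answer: -1105/2 ≈ -552.50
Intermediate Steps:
D = -½ (D = ¾ - (6 - 1)/4 = ¾ - 5/4 = -½ ≈ -0.50000)
a(S) = 2 (a(S) = 5 - 3 = 2)
l = 69 (l = 5 + (2 + 6)² = 5 + 8² = 5 + 64 = 69)
D + (4*(-2))*l = -½ + (4*(-2))*69 = -½ - 8*69 = -½ - 552 = -1105/2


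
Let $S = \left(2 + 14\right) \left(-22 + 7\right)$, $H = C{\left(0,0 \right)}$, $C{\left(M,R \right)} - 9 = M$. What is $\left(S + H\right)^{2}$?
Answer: $53361$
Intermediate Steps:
$C{\left(M,R \right)} = 9 + M$
$H = 9$ ($H = 9 + 0 = 9$)
$S = -240$ ($S = 16 \left(-15\right) = -240$)
$\left(S + H\right)^{2} = \left(-240 + 9\right)^{2} = \left(-231\right)^{2} = 53361$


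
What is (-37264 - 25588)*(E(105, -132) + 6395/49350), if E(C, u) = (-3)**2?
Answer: -2831765434/4935 ≈ -5.7381e+5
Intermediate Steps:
E(C, u) = 9
(-37264 - 25588)*(E(105, -132) + 6395/49350) = (-37264 - 25588)*(9 + 6395/49350) = -62852*(9 + 6395*(1/49350)) = -62852*(9 + 1279/9870) = -62852*90109/9870 = -2831765434/4935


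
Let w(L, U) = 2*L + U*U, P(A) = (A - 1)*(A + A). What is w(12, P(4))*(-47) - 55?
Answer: -28255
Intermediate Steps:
P(A) = 2*A*(-1 + A) (P(A) = (-1 + A)*(2*A) = 2*A*(-1 + A))
w(L, U) = U² + 2*L (w(L, U) = 2*L + U² = U² + 2*L)
w(12, P(4))*(-47) - 55 = ((2*4*(-1 + 4))² + 2*12)*(-47) - 55 = ((2*4*3)² + 24)*(-47) - 55 = (24² + 24)*(-47) - 55 = (576 + 24)*(-47) - 55 = 600*(-47) - 55 = -28200 - 55 = -28255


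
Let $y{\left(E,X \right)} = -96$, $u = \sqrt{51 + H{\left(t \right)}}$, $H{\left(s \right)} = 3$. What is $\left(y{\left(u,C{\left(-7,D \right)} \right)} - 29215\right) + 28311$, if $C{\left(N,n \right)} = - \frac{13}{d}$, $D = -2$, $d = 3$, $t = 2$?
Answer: $-1000$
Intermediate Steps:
$C{\left(N,n \right)} = - \frac{13}{3}$
$u = 3 \sqrt{6}$ ($u = \sqrt{51 + 3} = \sqrt{54} = 3 \sqrt{6} \approx 7.3485$)
$\left(y{\left(u,C{\left(-7,D \right)} \right)} - 29215\right) + 28311 = \left(-96 - 29215\right) + 28311 = -29311 + 28311 = -1000$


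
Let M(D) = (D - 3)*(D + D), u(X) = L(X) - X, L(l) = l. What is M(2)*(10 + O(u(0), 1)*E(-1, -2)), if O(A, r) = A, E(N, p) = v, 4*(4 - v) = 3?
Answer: -40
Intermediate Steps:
u(X) = 0 (u(X) = X - X = 0)
v = 13/4 (v = 4 - ¼*3 = 4 - ¾ = 13/4 ≈ 3.2500)
E(N, p) = 13/4
M(D) = 2*D*(-3 + D) (M(D) = (-3 + D)*(2*D) = 2*D*(-3 + D))
M(2)*(10 + O(u(0), 1)*E(-1, -2)) = (2*2*(-3 + 2))*(10 + 0*(13/4)) = (2*2*(-1))*(10 + 0) = -4*10 = -40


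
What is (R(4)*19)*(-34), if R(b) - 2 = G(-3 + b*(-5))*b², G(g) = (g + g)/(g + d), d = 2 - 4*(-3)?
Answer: -487084/9 ≈ -54120.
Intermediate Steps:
d = 14 (d = 2 + 12 = 14)
G(g) = 2*g/(14 + g) (G(g) = (g + g)/(g + 14) = (2*g)/(14 + g) = 2*g/(14 + g))
R(b) = 2 + 2*b²*(-3 - 5*b)/(11 - 5*b) (R(b) = 2 + (2*(-3 + b*(-5))/(14 + (-3 + b*(-5))))*b² = 2 + (2*(-3 - 5*b)/(14 + (-3 - 5*b)))*b² = 2 + (2*(-3 - 5*b)/(11 - 5*b))*b² = 2 + 2*b²*(-3 - 5*b)/(11 - 5*b))
(R(4)*19)*(-34) = ((2*(-11 + 5*4 + 4²*(3 + 5*4))/(-11 + 5*4))*19)*(-34) = ((2*(-11 + 20 + 16*(3 + 20))/(-11 + 20))*19)*(-34) = ((2*(-11 + 20 + 16*23)/9)*19)*(-34) = ((2*(⅑)*(-11 + 20 + 368))*19)*(-34) = ((2*(⅑)*377)*19)*(-34) = ((754/9)*19)*(-34) = (14326/9)*(-34) = -487084/9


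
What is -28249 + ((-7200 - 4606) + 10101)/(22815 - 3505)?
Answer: -109097979/3862 ≈ -28249.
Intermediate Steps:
-28249 + ((-7200 - 4606) + 10101)/(22815 - 3505) = -28249 + (-11806 + 10101)/19310 = -28249 - 1705*1/19310 = -28249 - 341/3862 = -109097979/3862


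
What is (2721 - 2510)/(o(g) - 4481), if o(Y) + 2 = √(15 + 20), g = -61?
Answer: -945913/20097254 - 211*√35/20097254 ≈ -0.047129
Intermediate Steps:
o(Y) = -2 + √35 (o(Y) = -2 + √(15 + 20) = -2 + √35)
(2721 - 2510)/(o(g) - 4481) = (2721 - 2510)/((-2 + √35) - 4481) = 211/(-4483 + √35)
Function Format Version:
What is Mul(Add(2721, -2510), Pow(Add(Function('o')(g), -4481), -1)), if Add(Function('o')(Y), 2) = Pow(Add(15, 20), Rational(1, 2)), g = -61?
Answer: Add(Rational(-945913, 20097254), Mul(Rational(-211, 20097254), Pow(35, Rational(1, 2)))) ≈ -0.047129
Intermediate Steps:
Function('o')(Y) = Add(-2, Pow(35, Rational(1, 2))) (Function('o')(Y) = Add(-2, Pow(Add(15, 20), Rational(1, 2))) = Add(-2, Pow(35, Rational(1, 2))))
Mul(Add(2721, -2510), Pow(Add(Function('o')(g), -4481), -1)) = Mul(Add(2721, -2510), Pow(Add(Add(-2, Pow(35, Rational(1, 2))), -4481), -1)) = Mul(211, Pow(Add(-4483, Pow(35, Rational(1, 2))), -1))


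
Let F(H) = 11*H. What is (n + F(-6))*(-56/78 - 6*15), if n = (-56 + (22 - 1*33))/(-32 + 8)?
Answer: 2683573/468 ≈ 5734.1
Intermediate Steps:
n = 67/24 (n = (-56 + (22 - 33))/(-24) = (-56 - 11)*(-1/24) = -67*(-1/24) = 67/24 ≈ 2.7917)
(n + F(-6))*(-56/78 - 6*15) = (67/24 + 11*(-6))*(-56/78 - 6*15) = (67/24 - 66)*(-56*1/78 - 1*90) = -1517*(-28/39 - 90)/24 = -1517/24*(-3538/39) = 2683573/468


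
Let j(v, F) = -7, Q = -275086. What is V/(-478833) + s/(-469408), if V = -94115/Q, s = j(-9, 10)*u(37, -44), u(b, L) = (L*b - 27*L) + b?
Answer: -26544786904837/4416467234936736 ≈ -0.0060104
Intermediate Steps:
u(b, L) = b - 27*L + L*b (u(b, L) = (-27*L + L*b) + b = b - 27*L + L*b)
s = 2821 (s = -7*(37 - 27*(-44) - 44*37) = -7*(37 + 1188 - 1628) = -7*(-403) = 2821)
V = 13445/39298 (V = -94115/(-275086) = -94115*(-1/275086) = 13445/39298 ≈ 0.34213)
V/(-478833) + s/(-469408) = (13445/39298)/(-478833) + 2821/(-469408) = (13445/39298)*(-1/478833) + 2821*(-1/469408) = -13445/18817179234 - 2821/469408 = -26544786904837/4416467234936736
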